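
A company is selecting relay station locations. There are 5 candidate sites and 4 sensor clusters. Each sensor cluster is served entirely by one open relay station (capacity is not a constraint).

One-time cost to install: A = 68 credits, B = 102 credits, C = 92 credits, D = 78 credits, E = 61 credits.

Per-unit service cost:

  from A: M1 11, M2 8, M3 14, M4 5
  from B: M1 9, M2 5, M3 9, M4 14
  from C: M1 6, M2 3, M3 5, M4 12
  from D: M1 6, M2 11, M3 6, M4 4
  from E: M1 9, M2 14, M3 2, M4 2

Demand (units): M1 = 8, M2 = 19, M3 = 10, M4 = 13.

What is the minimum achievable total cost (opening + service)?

Minimum total cost: 304

For any fixed open set, each sensor cluster goes to its cheapest open site; total = fixed + service.
{C, E}: M1→C 6·8=48, M2→C 3·19=57, M3→E 2·10=20, M4→E 2·13=26. Service 151; fixed 153; total 304.
{A, C, E}: M1→C 6·8=48, M2→C 3·19=57, M3→E 2·10=20, M4→E 2·13=26. Service 151; fixed 221; total 372.
{B, E}: service 213 + fixed 163 = 376
{A, B, C, D, E}: M1→C 6·8=48, M2→C 3·19=57, M3→E 2·10=20, M4→E 2·13=26. Service 151; fixed 401; total 552.
No other subset beats 304.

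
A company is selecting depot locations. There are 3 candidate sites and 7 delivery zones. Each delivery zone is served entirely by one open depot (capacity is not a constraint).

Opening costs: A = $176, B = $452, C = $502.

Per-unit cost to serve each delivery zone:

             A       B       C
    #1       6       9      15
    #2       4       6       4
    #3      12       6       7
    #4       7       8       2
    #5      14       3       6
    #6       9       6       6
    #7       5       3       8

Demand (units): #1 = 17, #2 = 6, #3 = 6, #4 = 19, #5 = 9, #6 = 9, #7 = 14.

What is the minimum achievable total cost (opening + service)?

For any fixed open set, each delivery zone goes to its cheapest open site; total = fixed + service.
{A}: #1→A 6·17=102, #2→A 4·6=24, #3→A 12·6=72, #4→A 7·19=133, #5→A 14·9=126, #6→A 9·9=81, #7→A 5·14=70. Service 608; fixed 176; total 784.
{B}: #1→B 9·17=153, #2→B 6·6=36, #3→B 6·6=36, #4→B 8·19=152, #5→B 3·9=27, #6→B 6·9=54, #7→B 3·14=42. Service 500; fixed 452; total 952.
{A, B}: #1→A 6·17=102, #2→A 4·6=24, #3→B 6·6=36, #4→A 7·19=133, #5→B 3·9=27, #6→B 6·9=54, #7→B 3·14=42. Service 418; fixed 628; total 1046.
{A, B, C}: service 323 + fixed 1130 = 1453
(All 7 nonempty subsets were checked; A only is lowest.)

Minimum total cost: 784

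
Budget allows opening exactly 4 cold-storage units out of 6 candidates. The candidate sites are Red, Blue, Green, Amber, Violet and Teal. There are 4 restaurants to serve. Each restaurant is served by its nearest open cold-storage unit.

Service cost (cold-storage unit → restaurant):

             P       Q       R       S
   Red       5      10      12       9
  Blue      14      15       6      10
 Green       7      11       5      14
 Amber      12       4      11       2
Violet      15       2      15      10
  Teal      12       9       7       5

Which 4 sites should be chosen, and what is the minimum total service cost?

Choose Red, Green, Amber and Violet; total service cost 14.

With exactly 4 open, each restaurant uses its cheapest among the chosen.
{Red, Green, Amber, Violet}: P→Red 5, Q→Violet 2, R→Green 5, S→Amber 2. Service cost 14.
{Red, Blue, Amber, Violet}: service cost 15
{Red, Blue, Green, Amber}: service cost 16
Among all 15 size-4 choices, {Red, Green, Amber, Violet} is lowest.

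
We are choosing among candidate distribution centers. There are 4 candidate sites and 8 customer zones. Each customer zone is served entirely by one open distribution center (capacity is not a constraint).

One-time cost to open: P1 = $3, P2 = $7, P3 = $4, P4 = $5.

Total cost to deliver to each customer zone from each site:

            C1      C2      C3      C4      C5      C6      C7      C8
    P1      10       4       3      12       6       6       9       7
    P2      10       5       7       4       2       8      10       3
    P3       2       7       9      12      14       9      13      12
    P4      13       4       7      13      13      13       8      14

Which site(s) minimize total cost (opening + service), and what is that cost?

Open P1, P2 and P3; minimum total cost 47.

For any fixed open set, each customer zone goes to its cheapest open site; total = fixed + service.
{P1, P2, P3}: C1→P3 2, C2→P1 4, C3→P1 3, C4→P2 4, C5→P2 2, C6→P1 6, C7→P1 9, C8→P2 3. Service 33; fixed 14; total 47.
{P1, P2}: service 41 + fixed 10 = 51
{P1, P2, P3, P4}: service 32 + fixed 19 = 51
{P1}: service 57 + fixed 3 = 60
(All 15 nonempty subsets were checked; P1, P2 and P3 is lowest.)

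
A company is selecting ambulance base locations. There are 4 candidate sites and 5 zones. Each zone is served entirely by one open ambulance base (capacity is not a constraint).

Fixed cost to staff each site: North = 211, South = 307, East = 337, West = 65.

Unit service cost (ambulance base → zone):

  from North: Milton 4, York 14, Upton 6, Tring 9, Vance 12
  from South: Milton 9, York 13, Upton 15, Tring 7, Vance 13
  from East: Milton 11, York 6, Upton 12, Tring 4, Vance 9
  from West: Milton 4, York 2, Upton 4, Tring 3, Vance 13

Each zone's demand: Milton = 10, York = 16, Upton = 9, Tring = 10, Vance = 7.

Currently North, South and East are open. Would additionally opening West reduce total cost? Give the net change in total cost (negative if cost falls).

Yes — net change −27 (cost falls by 27).

Current service cost with {North, South, East}: 293.
Adding West: each zone re-picks its cheapest; new service cost 201, saving 92.
Extra fixed cost: 65. Net change = 65 − 92 = -27.
(Totals: 1148 → 1121.)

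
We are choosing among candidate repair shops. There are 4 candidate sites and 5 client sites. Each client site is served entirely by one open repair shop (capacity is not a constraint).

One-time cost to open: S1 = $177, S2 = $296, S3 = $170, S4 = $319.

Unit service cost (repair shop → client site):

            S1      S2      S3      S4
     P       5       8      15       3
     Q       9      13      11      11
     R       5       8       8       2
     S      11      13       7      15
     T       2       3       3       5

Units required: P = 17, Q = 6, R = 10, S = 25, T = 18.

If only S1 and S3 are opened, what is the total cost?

Total cost: 747

Each client site is assigned to its cheapest site among the open ones.
{S1, S3}: P→S1 5·17=85, Q→S1 9·6=54, R→S1 5·10=50, S→S3 7·25=175, T→S1 2·18=36. Service 400; fixed 347; total 747.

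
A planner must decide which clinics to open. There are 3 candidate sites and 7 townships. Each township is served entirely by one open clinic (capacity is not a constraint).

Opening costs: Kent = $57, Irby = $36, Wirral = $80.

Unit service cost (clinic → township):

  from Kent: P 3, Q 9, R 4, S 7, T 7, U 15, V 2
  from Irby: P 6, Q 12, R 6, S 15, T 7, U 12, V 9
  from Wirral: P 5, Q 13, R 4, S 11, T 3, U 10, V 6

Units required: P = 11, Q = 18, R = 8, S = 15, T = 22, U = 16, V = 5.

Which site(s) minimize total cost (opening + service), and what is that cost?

For any fixed open set, each township goes to its cheapest open site; total = fixed + service.
{Kent, Wirral}: P→Kent 3·11=33, Q→Kent 9·18=162, R→Kent 4·8=32, S→Kent 7·15=105, T→Wirral 3·22=66, U→Wirral 10·16=160, V→Kent 2·5=10. Service 568; fixed 137; total 705.
{Kent, Irby, Wirral}: service 568 + fixed 173 = 741
{Kent, Irby}: P→Kent 3·11=33, Q→Kent 9·18=162, R→Kent 4·8=32, S→Kent 7·15=105, T→Kent 7·22=154, U→Irby 12·16=192, V→Kent 2·5=10. Service 688; fixed 93; total 781.
{Irby}: service 946 + fixed 36 = 982
No other subset beats 705.

Open Kent and Wirral; minimum total cost 705.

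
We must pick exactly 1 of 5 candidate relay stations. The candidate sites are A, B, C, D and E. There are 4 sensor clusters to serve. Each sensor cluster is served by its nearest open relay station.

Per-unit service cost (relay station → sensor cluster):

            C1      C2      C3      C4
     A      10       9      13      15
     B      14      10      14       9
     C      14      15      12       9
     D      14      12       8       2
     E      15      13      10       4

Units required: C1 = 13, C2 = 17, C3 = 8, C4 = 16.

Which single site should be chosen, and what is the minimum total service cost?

With exactly 1 open, each sensor cluster uses its cheapest among the chosen.
{D}: C1→D 14·13=182, C2→D 12·17=204, C3→D 8·8=64, C4→D 2·16=32. Service cost 482.
{E}: service cost 560
{B}: service cost 608
Among all 5 size-1 choices, {D} is lowest.

Choose D only; total service cost 482.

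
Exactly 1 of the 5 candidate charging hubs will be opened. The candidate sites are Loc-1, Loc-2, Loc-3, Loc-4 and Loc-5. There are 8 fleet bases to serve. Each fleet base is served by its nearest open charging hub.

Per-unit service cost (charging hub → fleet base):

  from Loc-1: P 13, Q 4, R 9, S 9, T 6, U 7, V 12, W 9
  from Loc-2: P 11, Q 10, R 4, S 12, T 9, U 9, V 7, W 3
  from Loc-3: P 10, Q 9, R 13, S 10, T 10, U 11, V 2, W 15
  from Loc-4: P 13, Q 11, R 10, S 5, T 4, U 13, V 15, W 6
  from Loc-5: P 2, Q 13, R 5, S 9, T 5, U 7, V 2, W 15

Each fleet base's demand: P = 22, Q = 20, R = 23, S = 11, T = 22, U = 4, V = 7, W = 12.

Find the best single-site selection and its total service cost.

With exactly 1 open, each fleet base uses its cheapest among the chosen.
{Loc-5}: P→Loc-5 2·22=44, Q→Loc-5 13·20=260, R→Loc-5 5·23=115, S→Loc-5 9·11=99, T→Loc-5 5·22=110, U→Loc-5 7·4=28, V→Loc-5 2·7=14, W→Loc-5 15·12=180. Service cost 850.
{Loc-2}: service cost 985
{Loc-1}: service cost 1024
Among all 5 size-1 choices, {Loc-5} is lowest.

Choose Loc-5 only; total service cost 850.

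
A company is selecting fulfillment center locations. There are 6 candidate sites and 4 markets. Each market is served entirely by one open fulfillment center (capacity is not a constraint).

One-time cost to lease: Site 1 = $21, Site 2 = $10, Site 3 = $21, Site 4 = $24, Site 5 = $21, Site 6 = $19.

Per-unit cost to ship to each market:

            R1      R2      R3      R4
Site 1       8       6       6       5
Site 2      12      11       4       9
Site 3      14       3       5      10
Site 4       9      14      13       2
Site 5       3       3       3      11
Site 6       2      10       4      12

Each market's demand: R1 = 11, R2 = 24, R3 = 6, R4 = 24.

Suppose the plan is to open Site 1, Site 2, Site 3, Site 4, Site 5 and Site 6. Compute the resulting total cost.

Total cost: 276

Each market is assigned to its cheapest site among the open ones.
{Site 1, Site 2, Site 3, Site 4, Site 5, Site 6}: R1→Site 6 2·11=22, R2→Site 3 3·24=72, R3→Site 5 3·6=18, R4→Site 4 2·24=48. Service 160; fixed 116; total 276.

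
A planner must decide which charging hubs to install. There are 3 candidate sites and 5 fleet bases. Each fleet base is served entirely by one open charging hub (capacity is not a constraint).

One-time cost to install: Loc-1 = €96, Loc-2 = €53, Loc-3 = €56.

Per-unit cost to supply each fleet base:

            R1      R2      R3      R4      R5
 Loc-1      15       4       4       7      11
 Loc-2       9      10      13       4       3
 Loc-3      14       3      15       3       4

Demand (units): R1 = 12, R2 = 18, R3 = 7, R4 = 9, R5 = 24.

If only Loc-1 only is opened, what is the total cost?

Each fleet base is assigned to its cheapest site among the open ones.
{Loc-1}: R1→Loc-1 15·12=180, R2→Loc-1 4·18=72, R3→Loc-1 4·7=28, R4→Loc-1 7·9=63, R5→Loc-1 11·24=264. Service 607; fixed 96; total 703.

Total cost: 703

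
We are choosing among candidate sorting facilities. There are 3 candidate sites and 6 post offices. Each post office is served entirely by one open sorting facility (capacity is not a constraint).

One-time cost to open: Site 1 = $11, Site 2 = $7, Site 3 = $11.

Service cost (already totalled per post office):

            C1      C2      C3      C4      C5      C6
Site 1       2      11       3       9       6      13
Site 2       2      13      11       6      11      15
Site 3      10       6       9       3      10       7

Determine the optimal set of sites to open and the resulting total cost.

For any fixed open set, each post office goes to its cheapest open site; total = fixed + service.
{Site 1, Site 3}: C1→Site 1 2, C2→Site 3 6, C3→Site 1 3, C4→Site 3 3, C5→Site 1 6, C6→Site 3 7. Service 27; fixed 22; total 49.
{Site 1}: C1→Site 1 2, C2→Site 1 11, C3→Site 1 3, C4→Site 1 9, C5→Site 1 6, C6→Site 1 13. Service 44; fixed 11; total 55.
{Site 2, Site 3}: service 37 + fixed 18 = 55
{Site 1, Site 2, Site 3}: service 27 + fixed 29 = 56
No other subset beats 49.

Open Site 1 and Site 3; minimum total cost 49.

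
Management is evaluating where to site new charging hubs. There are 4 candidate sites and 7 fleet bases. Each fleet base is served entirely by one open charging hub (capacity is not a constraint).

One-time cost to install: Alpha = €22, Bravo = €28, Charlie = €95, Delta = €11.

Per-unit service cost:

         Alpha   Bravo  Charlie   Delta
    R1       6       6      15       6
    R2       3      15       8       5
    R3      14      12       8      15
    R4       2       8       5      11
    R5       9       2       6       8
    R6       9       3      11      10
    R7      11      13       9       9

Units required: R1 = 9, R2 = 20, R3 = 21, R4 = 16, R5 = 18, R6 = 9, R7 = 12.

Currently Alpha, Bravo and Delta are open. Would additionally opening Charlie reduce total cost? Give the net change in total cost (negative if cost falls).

Current service cost with {Alpha, Bravo, Delta}: 569.
Adding Charlie: each fleet base re-picks its cheapest; new service cost 485, saving 84.
Extra fixed cost: 95. Net change = 95 − 84 = 11.
(Totals: 630 → 641.)

No — net change +11 (cost rises by 11).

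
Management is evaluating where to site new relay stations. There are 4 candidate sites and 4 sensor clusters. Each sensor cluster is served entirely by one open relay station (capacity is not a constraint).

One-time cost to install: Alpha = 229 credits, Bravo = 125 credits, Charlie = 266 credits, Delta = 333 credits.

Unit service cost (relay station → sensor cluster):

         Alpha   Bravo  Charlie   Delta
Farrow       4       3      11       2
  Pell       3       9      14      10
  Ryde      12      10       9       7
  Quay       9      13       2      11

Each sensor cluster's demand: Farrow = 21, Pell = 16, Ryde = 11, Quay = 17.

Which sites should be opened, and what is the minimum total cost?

Open Alpha only; minimum total cost 646.

For any fixed open set, each sensor cluster goes to its cheapest open site; total = fixed + service.
{Alpha}: Farrow→Alpha 4·21=84, Pell→Alpha 3·16=48, Ryde→Alpha 12·11=132, Quay→Alpha 9·17=153. Service 417; fixed 229; total 646.
{Bravo}: Farrow→Bravo 3·21=63, Pell→Bravo 9·16=144, Ryde→Bravo 10·11=110, Quay→Bravo 13·17=221. Service 538; fixed 125; total 663.
{Alpha, Bravo}: Farrow→Bravo 3·21=63, Pell→Alpha 3·16=48, Ryde→Bravo 10·11=110, Quay→Alpha 9·17=153. Service 374; fixed 354; total 728.
{Alpha, Bravo, Charlie, Delta}: service 201 + fixed 953 = 1154
No other subset beats 646.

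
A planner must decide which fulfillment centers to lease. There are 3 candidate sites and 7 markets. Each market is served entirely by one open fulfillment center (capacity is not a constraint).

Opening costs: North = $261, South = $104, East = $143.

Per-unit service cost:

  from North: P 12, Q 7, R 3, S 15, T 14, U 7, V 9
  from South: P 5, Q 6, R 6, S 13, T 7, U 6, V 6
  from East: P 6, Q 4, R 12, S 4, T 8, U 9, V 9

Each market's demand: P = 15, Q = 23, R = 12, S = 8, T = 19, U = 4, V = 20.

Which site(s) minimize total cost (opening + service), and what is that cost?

Open South only; minimum total cost 770.

For any fixed open set, each market goes to its cheapest open site; total = fixed + service.
{South}: P→South 5·15=75, Q→South 6·23=138, R→South 6·12=72, S→South 13·8=104, T→South 7·19=133, U→South 6·4=24, V→South 6·20=120. Service 666; fixed 104; total 770.
{South, East}: P→South 5·15=75, Q→East 4·23=92, R→South 6·12=72, S→East 4·8=32, T→South 7·19=133, U→South 6·4=24, V→South 6·20=120. Service 548; fixed 247; total 795.
{East}: P→East 6·15=90, Q→East 4·23=92, R→East 12·12=144, S→East 4·8=32, T→East 8·19=152, U→East 9·4=36, V→East 9·20=180. Service 726; fixed 143; total 869.
{North, South, East}: service 512 + fixed 508 = 1020
(All 7 nonempty subsets were checked; South only is lowest.)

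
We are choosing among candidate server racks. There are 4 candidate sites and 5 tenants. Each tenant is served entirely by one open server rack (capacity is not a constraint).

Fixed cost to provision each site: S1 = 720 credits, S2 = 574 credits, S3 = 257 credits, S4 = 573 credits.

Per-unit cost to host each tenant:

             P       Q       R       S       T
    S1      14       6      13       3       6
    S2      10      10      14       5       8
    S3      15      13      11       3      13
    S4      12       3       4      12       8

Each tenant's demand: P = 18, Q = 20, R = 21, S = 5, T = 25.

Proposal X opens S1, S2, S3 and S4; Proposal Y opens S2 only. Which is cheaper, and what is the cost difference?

Proposal X: {S1, S2, S3, S4}: P→S2 10·18=180, Q→S4 3·20=60, R→S4 4·21=84, S→S1 3·5=15, T→S1 6·25=150. Service 489; fixed 2124; total 2613.
Proposal Y: {S2}: P→S2 10·18=180, Q→S2 10·20=200, R→S2 14·21=294, S→S2 5·5=25, T→S2 8·25=200. Service 899; fixed 574; total 1473.
Difference: |2613 − 1473| = 1140.

Proposal Y is cheaper by 1140.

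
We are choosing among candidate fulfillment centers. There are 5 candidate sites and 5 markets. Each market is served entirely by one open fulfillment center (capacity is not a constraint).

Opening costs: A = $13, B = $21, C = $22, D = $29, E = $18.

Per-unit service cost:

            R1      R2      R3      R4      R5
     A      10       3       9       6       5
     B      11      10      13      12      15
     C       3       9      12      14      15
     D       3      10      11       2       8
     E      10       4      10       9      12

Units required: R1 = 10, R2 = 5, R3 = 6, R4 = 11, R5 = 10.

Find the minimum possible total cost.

For any fixed open set, each market goes to its cheapest open site; total = fixed + service.
{A, D}: R1→D 3·10=30, R2→A 3·5=15, R3→A 9·6=54, R4→D 2·11=22, R5→A 5·10=50. Service 171; fixed 42; total 213.
{A, D, E}: service 171 + fixed 60 = 231
{A, B, D}: service 171 + fixed 63 = 234
{A, B, C, D, E}: service 171 + fixed 103 = 274
No other subset beats 213.

Minimum total cost: 213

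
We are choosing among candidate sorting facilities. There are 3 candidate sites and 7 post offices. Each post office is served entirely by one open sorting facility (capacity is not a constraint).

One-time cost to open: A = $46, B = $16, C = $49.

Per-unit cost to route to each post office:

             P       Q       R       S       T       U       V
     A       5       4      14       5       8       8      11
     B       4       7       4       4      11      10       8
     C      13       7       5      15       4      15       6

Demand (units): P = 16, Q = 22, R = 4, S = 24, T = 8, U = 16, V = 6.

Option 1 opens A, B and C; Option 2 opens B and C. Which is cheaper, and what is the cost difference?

Option 1: {A, B, C}: P→B 4·16=64, Q→A 4·22=88, R→B 4·4=16, S→B 4·24=96, T→C 4·8=32, U→A 8·16=128, V→C 6·6=36. Service 460; fixed 111; total 571.
Option 2: {B, C}: P→B 4·16=64, Q→B 7·22=154, R→B 4·4=16, S→B 4·24=96, T→C 4·8=32, U→B 10·16=160, V→C 6·6=36. Service 558; fixed 65; total 623.
Difference: |571 − 623| = 52.

Option 1 is cheaper by 52.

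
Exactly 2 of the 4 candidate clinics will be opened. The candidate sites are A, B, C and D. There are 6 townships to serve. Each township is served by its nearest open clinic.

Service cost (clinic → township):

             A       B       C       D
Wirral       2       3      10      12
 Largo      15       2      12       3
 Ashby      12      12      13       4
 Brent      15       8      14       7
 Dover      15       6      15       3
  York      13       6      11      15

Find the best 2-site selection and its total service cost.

Choose B and D; total service cost 25.

With exactly 2 open, each township uses its cheapest among the chosen.
{B, D}: Wirral→B 3, Largo→B 2, Ashby→D 4, Brent→D 7, Dover→D 3, York→B 6. Service cost 25.
{A, D}: service cost 32
{A, B}: service cost 36
Among all 6 size-2 choices, {B, D} is lowest.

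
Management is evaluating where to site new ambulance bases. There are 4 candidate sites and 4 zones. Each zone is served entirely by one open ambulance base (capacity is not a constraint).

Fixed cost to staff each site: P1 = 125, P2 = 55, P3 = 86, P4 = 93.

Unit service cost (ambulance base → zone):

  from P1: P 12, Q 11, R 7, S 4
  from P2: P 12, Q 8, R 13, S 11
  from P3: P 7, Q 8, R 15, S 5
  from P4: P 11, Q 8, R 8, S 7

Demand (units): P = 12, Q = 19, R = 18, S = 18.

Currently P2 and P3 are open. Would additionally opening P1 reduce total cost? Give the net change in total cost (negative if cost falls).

Yes — net change −1 (cost falls by 1).

Current service cost with {P2, P3}: 560.
Adding P1: each zone re-picks its cheapest; new service cost 434, saving 126.
Extra fixed cost: 125. Net change = 125 − 126 = -1.
(Totals: 701 → 700.)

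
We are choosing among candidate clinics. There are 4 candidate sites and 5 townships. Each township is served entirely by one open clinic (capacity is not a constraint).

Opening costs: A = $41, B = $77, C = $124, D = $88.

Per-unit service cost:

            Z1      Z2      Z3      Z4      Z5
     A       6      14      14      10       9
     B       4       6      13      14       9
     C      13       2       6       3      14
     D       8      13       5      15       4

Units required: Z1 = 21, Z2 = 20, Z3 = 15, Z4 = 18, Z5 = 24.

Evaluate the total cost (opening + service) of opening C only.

Each township is assigned to its cheapest site among the open ones.
{C}: Z1→C 13·21=273, Z2→C 2·20=40, Z3→C 6·15=90, Z4→C 3·18=54, Z5→C 14·24=336. Service 793; fixed 124; total 917.

Total cost: 917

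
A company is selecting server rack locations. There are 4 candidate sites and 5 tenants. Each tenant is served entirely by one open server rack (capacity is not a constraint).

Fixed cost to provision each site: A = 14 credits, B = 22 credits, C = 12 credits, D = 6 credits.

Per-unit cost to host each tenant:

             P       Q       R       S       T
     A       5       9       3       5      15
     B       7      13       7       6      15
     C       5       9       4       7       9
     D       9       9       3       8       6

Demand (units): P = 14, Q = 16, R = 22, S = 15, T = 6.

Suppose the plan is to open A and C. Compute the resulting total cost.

Each tenant is assigned to its cheapest site among the open ones.
{A, C}: P→A 5·14=70, Q→A 9·16=144, R→A 3·22=66, S→A 5·15=75, T→C 9·6=54. Service 409; fixed 26; total 435.

Total cost: 435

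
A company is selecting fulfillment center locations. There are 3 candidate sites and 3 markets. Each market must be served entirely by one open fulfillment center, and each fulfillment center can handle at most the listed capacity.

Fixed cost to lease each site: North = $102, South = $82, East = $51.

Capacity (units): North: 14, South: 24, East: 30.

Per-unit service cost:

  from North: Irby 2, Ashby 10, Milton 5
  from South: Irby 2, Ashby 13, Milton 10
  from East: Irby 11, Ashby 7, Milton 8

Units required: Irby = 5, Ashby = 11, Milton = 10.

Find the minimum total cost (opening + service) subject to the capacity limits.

Open {East}: Irby→East 11·5=55, Ashby→East 7·11=77, Milton→East 8·10=80.
Loads: East carries 26/30. Service 212; fixed 51; total 263.
Next best feasible plan costs 300.

Minimum total cost: 263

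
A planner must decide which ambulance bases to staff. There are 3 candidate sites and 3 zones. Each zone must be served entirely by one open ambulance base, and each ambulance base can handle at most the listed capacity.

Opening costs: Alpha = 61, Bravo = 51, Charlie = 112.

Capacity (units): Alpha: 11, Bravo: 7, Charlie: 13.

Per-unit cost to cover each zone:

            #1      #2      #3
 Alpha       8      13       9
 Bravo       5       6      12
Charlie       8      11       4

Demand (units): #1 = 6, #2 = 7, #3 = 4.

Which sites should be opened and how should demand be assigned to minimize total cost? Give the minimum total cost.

Minimum total cost: 238

Open {Alpha, Bravo}: #1→Alpha 8·6=48, #2→Bravo 6·7=42, #3→Alpha 9·4=36.
Loads: Alpha carries 10/11, Bravo carries 7/7. Service 126; fixed 112; total 238.
Next best feasible plan costs 269.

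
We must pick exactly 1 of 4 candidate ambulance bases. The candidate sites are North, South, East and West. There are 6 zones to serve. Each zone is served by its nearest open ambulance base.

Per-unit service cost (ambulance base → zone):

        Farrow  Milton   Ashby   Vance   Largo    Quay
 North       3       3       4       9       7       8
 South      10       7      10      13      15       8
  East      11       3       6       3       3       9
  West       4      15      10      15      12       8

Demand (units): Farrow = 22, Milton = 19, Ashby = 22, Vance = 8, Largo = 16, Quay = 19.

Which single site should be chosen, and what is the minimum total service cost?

With exactly 1 open, each zone uses its cheapest among the chosen.
{North}: Farrow→North 3·22=66, Milton→North 3·19=57, Ashby→North 4·22=88, Vance→North 9·8=72, Largo→North 7·16=112, Quay→North 8·19=152. Service cost 547.
{East}: service cost 674
{West}: service cost 1057
Among all 4 size-1 choices, {North} is lowest.

Choose North only; total service cost 547.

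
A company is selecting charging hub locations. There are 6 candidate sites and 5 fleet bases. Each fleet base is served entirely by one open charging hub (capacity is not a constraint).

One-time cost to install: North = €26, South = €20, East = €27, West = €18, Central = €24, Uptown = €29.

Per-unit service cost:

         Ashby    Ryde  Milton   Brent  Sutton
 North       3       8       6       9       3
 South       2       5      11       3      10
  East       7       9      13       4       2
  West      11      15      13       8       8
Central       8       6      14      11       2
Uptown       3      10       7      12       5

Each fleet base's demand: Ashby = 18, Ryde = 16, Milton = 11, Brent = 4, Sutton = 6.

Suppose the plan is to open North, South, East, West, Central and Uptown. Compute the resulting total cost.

Total cost: 350

Each fleet base is assigned to its cheapest site among the open ones.
{North, South, East, West, Central, Uptown}: Ashby→South 2·18=36, Ryde→South 5·16=80, Milton→North 6·11=66, Brent→South 3·4=12, Sutton→East 2·6=12. Service 206; fixed 144; total 350.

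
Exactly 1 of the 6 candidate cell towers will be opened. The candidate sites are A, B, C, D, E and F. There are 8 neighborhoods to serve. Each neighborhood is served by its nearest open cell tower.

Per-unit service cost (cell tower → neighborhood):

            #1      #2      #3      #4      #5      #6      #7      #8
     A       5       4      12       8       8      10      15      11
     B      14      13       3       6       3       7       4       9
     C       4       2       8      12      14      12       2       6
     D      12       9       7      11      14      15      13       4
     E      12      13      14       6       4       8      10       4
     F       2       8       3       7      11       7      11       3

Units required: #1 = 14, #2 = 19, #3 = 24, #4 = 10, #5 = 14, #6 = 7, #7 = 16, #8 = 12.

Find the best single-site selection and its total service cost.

With exactly 1 open, each neighborhood uses its cheapest among the chosen.
{F}: #1→F 2·14=28, #2→F 8·19=152, #3→F 3·24=72, #4→F 7·10=70, #5→F 11·14=154, #6→F 7·7=49, #7→F 11·16=176, #8→F 3·12=36. Service cost 737.
{C}: service cost 790
{B}: service cost 838
Among all 6 size-1 choices, {F} is lowest.

Choose F only; total service cost 737.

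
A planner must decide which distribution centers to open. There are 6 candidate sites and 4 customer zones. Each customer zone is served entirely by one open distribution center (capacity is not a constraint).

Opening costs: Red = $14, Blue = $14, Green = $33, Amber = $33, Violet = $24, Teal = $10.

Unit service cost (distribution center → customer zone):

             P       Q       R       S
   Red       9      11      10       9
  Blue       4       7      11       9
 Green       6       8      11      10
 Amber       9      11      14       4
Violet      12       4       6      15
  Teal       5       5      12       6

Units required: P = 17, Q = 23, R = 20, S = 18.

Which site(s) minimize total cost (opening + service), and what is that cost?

Open Blue, Amber and Violet; minimum total cost 423.

For any fixed open set, each customer zone goes to its cheapest open site; total = fixed + service.
{Blue, Amber, Violet}: P→Blue 4·17=68, Q→Violet 4·23=92, R→Violet 6·20=120, S→Amber 4·18=72. Service 352; fixed 71; total 423.
{Blue, Amber, Violet, Teal}: service 352 + fixed 81 = 433
{Blue, Violet, Teal}: service 388 + fixed 48 = 436
{Red, Blue, Green, Amber, Violet, Teal}: service 352 + fixed 128 = 480
No other subset beats 423.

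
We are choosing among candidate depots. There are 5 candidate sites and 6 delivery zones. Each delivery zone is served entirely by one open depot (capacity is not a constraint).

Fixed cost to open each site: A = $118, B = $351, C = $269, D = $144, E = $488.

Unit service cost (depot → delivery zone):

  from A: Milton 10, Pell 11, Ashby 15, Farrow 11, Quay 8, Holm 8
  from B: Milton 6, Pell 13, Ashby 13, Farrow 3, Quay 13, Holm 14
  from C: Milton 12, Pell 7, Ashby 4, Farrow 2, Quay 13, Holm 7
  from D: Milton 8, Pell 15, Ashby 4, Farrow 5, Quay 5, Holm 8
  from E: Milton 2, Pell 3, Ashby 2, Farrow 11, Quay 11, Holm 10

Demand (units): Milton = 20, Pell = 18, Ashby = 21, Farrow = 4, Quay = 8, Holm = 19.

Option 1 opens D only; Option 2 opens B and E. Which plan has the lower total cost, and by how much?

Option 1: {D}: Milton→D 8·20=160, Pell→D 15·18=270, Ashby→D 4·21=84, Farrow→D 5·4=20, Quay→D 5·8=40, Holm→D 8·19=152. Service 726; fixed 144; total 870.
Option 2: {B, E}: Milton→E 2·20=40, Pell→E 3·18=54, Ashby→E 2·21=42, Farrow→B 3·4=12, Quay→E 11·8=88, Holm→E 10·19=190. Service 426; fixed 839; total 1265.
Difference: |870 − 1265| = 395.

Option 1 is cheaper by 395.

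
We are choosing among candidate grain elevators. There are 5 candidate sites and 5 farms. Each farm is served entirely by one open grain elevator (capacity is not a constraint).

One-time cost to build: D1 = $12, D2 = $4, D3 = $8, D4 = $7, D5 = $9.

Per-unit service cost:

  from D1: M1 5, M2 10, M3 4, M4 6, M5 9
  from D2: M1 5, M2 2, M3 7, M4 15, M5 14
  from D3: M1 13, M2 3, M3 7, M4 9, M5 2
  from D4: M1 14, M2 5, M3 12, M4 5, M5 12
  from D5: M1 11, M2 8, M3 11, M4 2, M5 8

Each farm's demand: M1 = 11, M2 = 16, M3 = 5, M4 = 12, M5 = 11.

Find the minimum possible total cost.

Minimum total cost: 186

For any fixed open set, each farm goes to its cheapest open site; total = fixed + service.
{D1, D2, D3, D5}: M1→D1 5·11=55, M2→D2 2·16=32, M3→D1 4·5=20, M4→D5 2·12=24, M5→D3 2·11=22. Service 153; fixed 33; total 186.
{D2, D3, D5}: M1→D2 5·11=55, M2→D2 2·16=32, M3→D2 7·5=35, M4→D5 2·12=24, M5→D3 2·11=22. Service 168; fixed 21; total 189.
{D1, D2, D3, D4, D5}: service 153 + fixed 40 = 193
{D2}: M1→D2 5·11=55, M2→D2 2·16=32, M3→D2 7·5=35, M4→D2 15·12=180, M5→D2 14·11=154. Service 456; fixed 4; total 460.
No other subset beats 186.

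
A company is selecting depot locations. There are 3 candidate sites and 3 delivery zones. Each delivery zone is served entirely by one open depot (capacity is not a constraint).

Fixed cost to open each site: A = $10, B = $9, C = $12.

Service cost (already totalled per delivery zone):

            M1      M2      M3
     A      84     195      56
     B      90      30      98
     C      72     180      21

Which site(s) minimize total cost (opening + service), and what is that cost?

For any fixed open set, each delivery zone goes to its cheapest open site; total = fixed + service.
{B, C}: M1→C 72, M2→B 30, M3→C 21. Service 123; fixed 21; total 144.
{A, B, C}: service 123 + fixed 31 = 154
{A, B}: service 170 + fixed 19 = 189
{B}: service 218 + fixed 9 = 227
No other subset beats 144.

Open B and C; minimum total cost 144.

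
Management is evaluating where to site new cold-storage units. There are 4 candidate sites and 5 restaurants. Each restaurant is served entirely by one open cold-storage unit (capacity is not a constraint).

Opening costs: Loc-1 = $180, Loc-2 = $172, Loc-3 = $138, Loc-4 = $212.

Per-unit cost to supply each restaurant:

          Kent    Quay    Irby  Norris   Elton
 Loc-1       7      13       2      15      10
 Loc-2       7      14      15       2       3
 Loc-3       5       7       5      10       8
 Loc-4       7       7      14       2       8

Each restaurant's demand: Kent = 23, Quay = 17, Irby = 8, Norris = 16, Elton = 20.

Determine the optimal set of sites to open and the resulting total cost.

Open Loc-2 and Loc-3; minimum total cost 676.

For any fixed open set, each restaurant goes to its cheapest open site; total = fixed + service.
{Loc-2, Loc-3}: Kent→Loc-3 5·23=115, Quay→Loc-3 7·17=119, Irby→Loc-3 5·8=40, Norris→Loc-2 2·16=32, Elton→Loc-2 3·20=60. Service 366; fixed 310; total 676.
{Loc-3}: Kent→Loc-3 5·23=115, Quay→Loc-3 7·17=119, Irby→Loc-3 5·8=40, Norris→Loc-3 10·16=160, Elton→Loc-3 8·20=160. Service 594; fixed 138; total 732.
{Loc-2}: Kent→Loc-2 7·23=161, Quay→Loc-2 14·17=238, Irby→Loc-2 15·8=120, Norris→Loc-2 2·16=32, Elton→Loc-2 3·20=60. Service 611; fixed 172; total 783.
{Loc-1, Loc-2, Loc-3, Loc-4}: service 342 + fixed 702 = 1044
No other subset beats 676.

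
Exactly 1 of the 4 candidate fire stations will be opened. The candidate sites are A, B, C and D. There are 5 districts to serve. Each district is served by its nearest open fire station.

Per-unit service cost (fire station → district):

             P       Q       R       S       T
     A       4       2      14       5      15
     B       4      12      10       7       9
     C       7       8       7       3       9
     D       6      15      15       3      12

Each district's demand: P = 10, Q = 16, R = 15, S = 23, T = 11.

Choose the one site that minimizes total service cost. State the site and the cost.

With exactly 1 open, each district uses its cheapest among the chosen.
{C}: P→C 7·10=70, Q→C 8·16=128, R→C 7·15=105, S→C 3·23=69, T→C 9·11=99. Service cost 471.
{A}: service cost 562
{B}: service cost 642
Among all 4 size-1 choices, {C} is lowest.

Choose C only; total service cost 471.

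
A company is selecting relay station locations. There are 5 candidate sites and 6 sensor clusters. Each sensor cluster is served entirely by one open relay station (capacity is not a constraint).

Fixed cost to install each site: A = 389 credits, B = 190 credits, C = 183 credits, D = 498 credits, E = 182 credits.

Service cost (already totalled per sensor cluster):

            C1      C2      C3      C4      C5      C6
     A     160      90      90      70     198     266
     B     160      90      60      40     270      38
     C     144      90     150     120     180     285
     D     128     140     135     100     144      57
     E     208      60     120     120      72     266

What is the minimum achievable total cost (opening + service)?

For any fixed open set, each sensor cluster goes to its cheapest open site; total = fixed + service.
{B, E}: C1→B 160, C2→E 60, C3→B 60, C4→B 40, C5→E 72, C6→B 38. Service 430; fixed 372; total 802.
{B}: C1→B 160, C2→B 90, C3→B 60, C4→B 40, C5→B 270, C6→B 38. Service 658; fixed 190; total 848.
{B, C}: C1→C 144, C2→B 90, C3→B 60, C4→B 40, C5→C 180, C6→B 38. Service 552; fixed 373; total 925.
{A, B, C, D, E}: service 398 + fixed 1442 = 1840
No other subset beats 802.

Minimum total cost: 802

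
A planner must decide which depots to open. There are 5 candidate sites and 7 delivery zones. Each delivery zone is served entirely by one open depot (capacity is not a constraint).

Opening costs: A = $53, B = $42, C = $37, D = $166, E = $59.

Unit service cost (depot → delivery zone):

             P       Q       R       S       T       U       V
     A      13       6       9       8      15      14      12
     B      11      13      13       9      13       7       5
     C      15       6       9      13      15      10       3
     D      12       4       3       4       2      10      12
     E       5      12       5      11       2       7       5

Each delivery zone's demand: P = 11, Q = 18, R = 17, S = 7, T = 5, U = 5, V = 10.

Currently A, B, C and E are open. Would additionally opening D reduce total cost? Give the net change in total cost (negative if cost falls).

Current service cost with {A, B, C, E}: 379.
Adding D: each delivery zone re-picks its cheapest; new service cost 281, saving 98.
Extra fixed cost: 166. Net change = 166 − 98 = 68.
(Totals: 570 → 638.)

No — net change +68 (cost rises by 68).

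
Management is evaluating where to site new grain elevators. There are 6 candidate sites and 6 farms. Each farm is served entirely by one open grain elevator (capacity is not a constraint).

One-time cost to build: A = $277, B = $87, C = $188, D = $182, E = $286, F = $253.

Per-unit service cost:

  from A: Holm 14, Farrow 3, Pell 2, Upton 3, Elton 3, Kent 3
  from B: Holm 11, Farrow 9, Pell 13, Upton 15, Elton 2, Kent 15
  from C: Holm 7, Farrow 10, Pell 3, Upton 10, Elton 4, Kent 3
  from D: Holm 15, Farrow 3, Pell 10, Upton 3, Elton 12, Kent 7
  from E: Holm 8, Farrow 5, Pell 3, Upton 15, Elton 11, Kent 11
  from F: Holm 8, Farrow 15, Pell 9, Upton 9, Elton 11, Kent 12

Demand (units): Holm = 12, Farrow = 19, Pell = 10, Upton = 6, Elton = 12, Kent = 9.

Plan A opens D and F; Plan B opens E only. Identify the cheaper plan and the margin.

Plan B is cheaper by 63.

Plan A: {D, F}: Holm→F 8·12=96, Farrow→D 3·19=57, Pell→F 9·10=90, Upton→D 3·6=18, Elton→F 11·12=132, Kent→D 7·9=63. Service 456; fixed 435; total 891.
Plan B: {E}: Holm→E 8·12=96, Farrow→E 5·19=95, Pell→E 3·10=30, Upton→E 15·6=90, Elton→E 11·12=132, Kent→E 11·9=99. Service 542; fixed 286; total 828.
Difference: |891 − 828| = 63.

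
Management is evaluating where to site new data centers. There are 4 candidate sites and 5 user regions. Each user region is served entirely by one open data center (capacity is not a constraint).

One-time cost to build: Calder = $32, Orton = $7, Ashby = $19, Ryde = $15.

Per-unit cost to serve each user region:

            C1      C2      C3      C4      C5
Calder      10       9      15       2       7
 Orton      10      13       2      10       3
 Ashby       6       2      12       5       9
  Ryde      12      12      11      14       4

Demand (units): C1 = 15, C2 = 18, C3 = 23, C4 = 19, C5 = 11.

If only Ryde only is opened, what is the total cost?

Total cost: 974

Each user region is assigned to its cheapest site among the open ones.
{Ryde}: C1→Ryde 12·15=180, C2→Ryde 12·18=216, C3→Ryde 11·23=253, C4→Ryde 14·19=266, C5→Ryde 4·11=44. Service 959; fixed 15; total 974.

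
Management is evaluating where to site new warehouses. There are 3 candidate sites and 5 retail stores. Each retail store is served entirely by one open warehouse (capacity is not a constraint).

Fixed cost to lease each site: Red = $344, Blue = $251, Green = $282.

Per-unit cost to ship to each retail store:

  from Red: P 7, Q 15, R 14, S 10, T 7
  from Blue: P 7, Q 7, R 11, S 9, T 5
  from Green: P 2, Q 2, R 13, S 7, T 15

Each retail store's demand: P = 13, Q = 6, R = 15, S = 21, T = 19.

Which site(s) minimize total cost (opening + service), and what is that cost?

For any fixed open set, each retail store goes to its cheapest open site; total = fixed + service.
{Blue}: P→Blue 7·13=91, Q→Blue 7·6=42, R→Blue 11·15=165, S→Blue 9·21=189, T→Blue 5·19=95. Service 582; fixed 251; total 833.
{Green}: P→Green 2·13=26, Q→Green 2·6=12, R→Green 13·15=195, S→Green 7·21=147, T→Green 15·19=285. Service 665; fixed 282; total 947.
{Blue, Green}: P→Green 2·13=26, Q→Green 2·6=12, R→Blue 11·15=165, S→Green 7·21=147, T→Blue 5·19=95. Service 445; fixed 533; total 978.
{Red, Blue, Green}: service 445 + fixed 877 = 1322
(All 7 nonempty subsets were checked; Blue only is lowest.)

Open Blue only; minimum total cost 833.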